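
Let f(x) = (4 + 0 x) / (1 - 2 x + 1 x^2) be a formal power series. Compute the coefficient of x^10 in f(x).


Write f(x) = sum_{k>=0} a_k x^k. Multiplying both sides by 1 - 2 x + 1 x^2 gives
(1 - 2 x + 1 x^2) sum_{k>=0} a_k x^k = 4 + 0 x.
Matching coefficients:
 x^0: a_0 = 4
 x^1: a_1 - 2 a_0 = 0  =>  a_1 = 2*4 + 0 = 8
 x^k (k >= 2): a_k = 2 a_{k-1} - 1 a_{k-2}.
Iterating: a_2 = 12, a_3 = 16, a_4 = 20, a_5 = 24, a_6 = 28, a_7 = 32, a_8 = 36, a_9 = 40, a_10 = 44.
So the coefficient of x^10 is 44.

44


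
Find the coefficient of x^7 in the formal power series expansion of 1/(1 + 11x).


Write 1/(1 + c x) = 1/(1 - (-c) x) and apply the geometric-series identity
1/(1 - y) = sum_{k>=0} y^k to get 1/(1 + c x) = sum_{k>=0} (-c)^k x^k.
So the coefficient of x^k is (-c)^k = (-1)^k * c^k.
Here c = 11 and k = 7:
(-11)^7 = -1 * 19487171 = -19487171

-19487171


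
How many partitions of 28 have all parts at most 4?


Using the generating function (1-x)^(-1)(1-x^2)^(-1)...(1-x^4)^(-1),
the coefficient of x^28 counts these restricted partitions.
Result = 249

249


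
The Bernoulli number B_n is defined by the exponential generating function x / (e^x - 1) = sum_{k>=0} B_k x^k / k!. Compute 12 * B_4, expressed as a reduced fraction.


Bernoulli numbers can also be computed recursively via B_0 = 1 and sum_{j=0}^{m} C(m+1, j) B_j = 0 for m >= 1. Odd-index Bernoulli numbers vanish for k >= 3.
Computing B_4 = -1/30, so 12 * B_4 = 12 * -1/30 = -2/5.

-2/5


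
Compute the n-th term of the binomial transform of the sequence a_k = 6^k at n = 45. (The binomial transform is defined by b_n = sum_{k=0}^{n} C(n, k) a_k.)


With a_k = 6^k, b_n = sum_{k=0}^{n} C(n, k) 6^k = (1 + 6)^n by the binomial theorem.
For n = 45: (1 + 6)^45 = 7^45 = 107006904423598033356356300384937784807.

107006904423598033356356300384937784807


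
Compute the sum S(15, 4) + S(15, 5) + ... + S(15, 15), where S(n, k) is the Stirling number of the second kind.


By definition, S(n, k) counts partitions of an n-set into exactly k nonempty blocks.
Computing row n = 15 for k = 4..15:
S(15, k): 42355950, 210766920, 420693273, 408741333, 216627840, 67128490, 12662650, 1479478, 106470, 4550, 105, 1
Sum = 1380567060.

1380567060


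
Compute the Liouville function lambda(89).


The Liouville function is lambda(k) = (-1)^Omega(k), where Omega(k) counts the prime factors of k with multiplicity.
Factoring: 89 = 89, so Omega(89) = 1.
lambda(89) = (-1)^1 = -1.

-1


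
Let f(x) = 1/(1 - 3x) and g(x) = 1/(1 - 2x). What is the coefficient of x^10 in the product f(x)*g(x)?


The coefficient of x^n in f*g is the Cauchy product: sum_{k=0}^{n} a^k * b^(n-k).
With a=3, b=2, n=10:
sum_{k=0}^{10} 3^k * 2^(10-k)
= 175099

175099


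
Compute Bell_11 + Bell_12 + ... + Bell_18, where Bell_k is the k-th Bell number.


Recall Bell_k counts set partitions of a k-set (with Bell_0 = 1 by convention).
Bell_11 through Bell_18: 678570, 4213597, 27644437, 190899322, 1382958545, 10480142147, 82864869804, 682076806159
Sum = 678570 + 4213597 + 27644437 + 190899322 + 1382958545 + 10480142147 + 82864869804 + 682076806159 = 777028212581.

777028212581


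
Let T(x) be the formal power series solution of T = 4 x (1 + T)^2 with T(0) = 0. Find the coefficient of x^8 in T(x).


Apply the Lagrange inversion formula: if T = 4 x * phi(T) with phi(t) = (1 + t)^2, then [x^n] T = 4^n * (1/n) [t^(n-1)] phi(t)^n = 4^n * (1/n) [t^(n-1)] (1 + t)^(2n) = 4^n * (1/n) C(2n, n-1).
Using the identity C(2n, n-1) = C(2n, n) * n / (n+1), the unscaled factor equals C(2n, n) / (n+1) = C_n, the n-th Catalan number.
For n = 8: C_8 = C(16, 8) / 9 = 12870/9 = 1430.
With the 4^8 = 65536 factor, the coefficient is 65536 * 1430 = 93716480.

93716480


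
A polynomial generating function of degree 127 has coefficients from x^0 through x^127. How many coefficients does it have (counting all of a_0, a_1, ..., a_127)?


A polynomial of degree 127 takes the form a_0 + a_1 x + ... + a_127 x^127.
The number of coefficients is 127 + 1 = 128.

128


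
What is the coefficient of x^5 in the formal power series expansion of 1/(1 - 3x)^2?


The general identity 1/(1 - c x)^r = sum_{k>=0} c^k C(k + r - 1, r - 1) x^k follows by substituting y = c x into 1/(1 - y)^r = sum_{k>=0} C(k + r - 1, r - 1) y^k.
For c = 3, r = 2, k = 5:
3^5 * C(6, 1) = 243 * 6 = 1458.

1458


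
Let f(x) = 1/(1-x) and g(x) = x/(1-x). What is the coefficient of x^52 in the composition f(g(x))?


First simplify the composition: f(g(x)) = 1/(1 - x/(1-x)) = (1-x)/((1-x) - x) = (1-x)/(1-2x).
Now extract the coefficient. Write (1-x)/(1-2x) = 1/(1-2x) - x/(1-2x).
The coefficient of x^n in 1/(1-2x) is 2^n, and in x/(1-2x) is 2^(n-1) (for n >= 1).
So the coefficient of x^52 is 2^52 - 2^51 = 4503599627370496 - 2251799813685248 = 2251799813685248.

2251799813685248


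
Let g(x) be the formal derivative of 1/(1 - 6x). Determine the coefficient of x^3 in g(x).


Differentiate termwise: d/dx sum_{k>=0} 6^k x^k = sum_{k>=1} k 6^k x^(k-1) = sum_{j>=0} (j+1) 6^(j+1) x^j.
Equivalently, d/dx [1/(1 - 6x)] = 6/(1 - 6x)^2.
For j = 3: 4 * 6^4 = 4 * 1296 = 5184.

5184


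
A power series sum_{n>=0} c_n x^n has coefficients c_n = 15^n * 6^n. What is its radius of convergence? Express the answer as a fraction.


By the root test (Cauchy-Hadamard), the radius is R = 1 / limsup_n |c_n|^(1/n).
Here |c_n|^(1/n) = (15^n * 6^n)^(1/n) = 15 * 6 = 90 for all n.
So R = 1/90 = 1/90.

1/90


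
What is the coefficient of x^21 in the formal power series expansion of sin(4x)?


The Maclaurin series is sin(t) = sum_{k>=0} (-1)^k t^(2k+1) / (2k+1)!, so substituting t = 4x, only odd powers of x are nonzero, with coefficient of x^(2k+1) equal to (-1)^k 4^(2k+1) / (2k+1)!.
Write 21 = 2*10 + 1, giving the coefficient (-1)^10 * 4^21 / 21! = 4398046511104/51090942171709440000 = 16777216/194896477400625.

16777216/194896477400625


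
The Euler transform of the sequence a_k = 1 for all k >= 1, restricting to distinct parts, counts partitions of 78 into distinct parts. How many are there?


Partitions of 78 into distinct parts can be computed via generating function.
Product (1+x)(1+x^2)(1+x^3)...
The coefficient of x^78 = 64234

64234


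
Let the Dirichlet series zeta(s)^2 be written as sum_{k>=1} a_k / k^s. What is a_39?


The Dirichlet convolution of the constant function 1 with itself gives (1 * 1)(k) = sum_{d | k} 1 = d(k), the number of positive divisors of k.
Since zeta(s) = sum_{k>=1} 1/k^s, we have zeta(s)^2 = sum_{k>=1} d(k)/k^s, so a_k = d(k).
For k = 39: the divisors are 1, 3, 13, 39.
Count = 4.

4


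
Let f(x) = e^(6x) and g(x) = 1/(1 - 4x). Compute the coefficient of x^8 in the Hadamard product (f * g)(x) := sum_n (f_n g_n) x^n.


Expanding: f_k = 6^k/k! (from e^(6x)) and g_k = 4^k (from 1/(1 - 4x)). So the Hadamard coefficient (f * g)_k = 6^k 4^k / k! = (24)^k / k!.
For k = 8: 24^8/8! = 110075314176/40320 = 95551488/35.

95551488/35


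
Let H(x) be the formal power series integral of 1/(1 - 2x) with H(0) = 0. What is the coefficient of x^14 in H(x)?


1/(1 - 2x) = sum_{k>=0} 2^k x^k. Integrating termwise with H(0) = 0:
H(x) = sum_{k>=0} 2^k x^(k+1) / (k+1) = sum_{m>=1} 2^(m-1) x^m / m.
For m = 14: 2^13/14 = 8192/14 = 4096/7.

4096/7


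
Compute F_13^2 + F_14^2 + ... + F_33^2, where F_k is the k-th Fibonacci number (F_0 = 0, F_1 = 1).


There is a standard identity sum_{k=0}^{N} F_k^2 = F_N * F_{N+1} (proved inductively from the telescoping relation F_k^2 = F_k F_{k+1} - F_{k-1} F_k). Then
sum_{k=13}^{33} F_k^2 = F_33 F_34 - F_12 F_13.
Computing: F_33 = 3524578, F_34 = 5702887, F_12 = 144, F_13 = 233.
Sum = 3524578 * 5702887 - 144 * 233 = 20100270023134.

20100270023134


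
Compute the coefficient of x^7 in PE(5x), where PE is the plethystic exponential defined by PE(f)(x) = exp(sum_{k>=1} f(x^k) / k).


With f(x) = 5x, the exponent is sum_{k>=1} 5 x^k / k = 5 * (-ln(1 - x)). Exponentiating:
PE(5x) = exp(-5 ln(1 - x)) = 1/(1 - x)^5.
By the negative binomial expansion, [x^n] 1/(1 - x)^5 = C(n + 4, 4).
For n = 7: C(11, 4) = 330.

330


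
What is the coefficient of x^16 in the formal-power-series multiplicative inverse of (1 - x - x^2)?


Let the inverse be f(x) = sum_{k>=0} a_k x^k. From f(x) * (1 - x - x^2) = 1 and matching coefficients:
 x^0: a_0 = 1.
 x^1: a_1 - a_0 = 0, so a_1 = 1.
 x^k (k >= 2): a_k - a_{k-1} - a_{k-2} = 0, i.e. a_k = a_{k-1} + a_{k-2}.
This is the Fibonacci-type recurrence shifted so that a_0 = a_1 = 1.
Iterating: a_0=1, a_1=1, a_2=2, a_3=3, a_4=5, a_5=8, a_6=13, a_7=21, a_8=34, a_9=55, ...
a_16 = 1597.

1597


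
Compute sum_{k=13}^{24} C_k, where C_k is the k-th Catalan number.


C_13 through C_24: 742900, 2674440, 9694845, 35357670, 129644790, 477638700, 1767263190, 6564120420, 24466267020, 91482563640, 343059613650, 1289904147324
Sum = 742900 + 2674440 + 9694845 + 35357670 + 129644790 + 477638700 + 1767263190 + 6564120420 + 24466267020 + 91482563640 + 343059613650 + 1289904147324
= 1757899728589

1757899728589


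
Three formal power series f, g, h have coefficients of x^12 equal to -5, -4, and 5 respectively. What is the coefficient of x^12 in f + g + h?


Series addition is componentwise:
-5 + -4 + 5
= -4

-4


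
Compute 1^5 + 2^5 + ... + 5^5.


This power sum has a closed form given by Faulhaber's formula
sum_{k=1}^{m} k^p = (1 / (p + 1)) * sum_{j=0}^{p} C(p + 1, j) B_j m^(p + 1 - j),
but for small m direct computation is fastest:
1 + 32 + 243 + 1024 + 3125 = 4425.

4425


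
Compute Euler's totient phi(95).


phi(n) counts integers in [1, n] coprime to n. Using the multiplicative formula phi(n) = n * prod_{p | n} (1 - 1/p):
95 = 5 * 19, so
phi(95) = 95 * (1 - 1/5) * (1 - 1/19) = 72.

72


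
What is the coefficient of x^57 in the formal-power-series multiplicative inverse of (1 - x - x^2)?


Let the inverse be f(x) = sum_{k>=0} a_k x^k. From f(x) * (1 - x - x^2) = 1 and matching coefficients:
 x^0: a_0 = 1.
 x^1: a_1 - a_0 = 0, so a_1 = 1.
 x^k (k >= 2): a_k - a_{k-1} - a_{k-2} = 0, i.e. a_k = a_{k-1} + a_{k-2}.
This is the Fibonacci-type recurrence shifted so that a_0 = a_1 = 1.
Iterating: a_0=1, a_1=1, a_2=2, a_3=3, a_4=5, a_5=8, a_6=13, a_7=21, a_8=34, a_9=55, ...
a_57 = 591286729879.

591286729879


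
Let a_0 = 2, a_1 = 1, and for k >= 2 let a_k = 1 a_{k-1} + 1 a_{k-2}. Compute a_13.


Iterating the recurrence forward:
a_0 = 2
a_1 = 1
a_2 = 1*1 + 1*2 = 3
a_3 = 1*3 + 1*1 = 4
a_4 = 1*4 + 1*3 = 7
a_5 = 1*7 + 1*4 = 11
a_6 = 1*11 + 1*7 = 18
a_7 = 1*18 + 1*11 = 29
a_8 = 1*29 + 1*18 = 47
a_9 = 1*47 + 1*29 = 76
a_10 = 1*76 + 1*47 = 123
a_11 = 1*123 + 1*76 = 199
a_12 = 1*199 + 1*123 = 322
a_13 = 1*322 + 1*199 = 521
So a_13 = 521.

521


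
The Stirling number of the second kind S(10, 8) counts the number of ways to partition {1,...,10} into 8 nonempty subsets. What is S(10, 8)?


Using the explicit formula S(n,k) = (1/k!) sum_{j=0}^{k} (-1)^(k-j) C(k,j) j^n:
S(10, 8) = 750
Equivalently, S(n,k) is n! times the coefficient of x^n in the EGF (e^x - 1)^k / k!.

750


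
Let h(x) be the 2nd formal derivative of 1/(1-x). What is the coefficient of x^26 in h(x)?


Differentiating 2 times: d^2/dx^2 [1/(1-x)] = 2!/(1-x)^3.
The expansion 1/(1-x)^3 = sum_{k>=0} C(k+2, 2) x^k, so the coefficient of x^n in 2!/(1-x)^3 is 2! * C(n+2, 2).
For n = 26: 2 * C(28, 2) = 2 * 378 = 756

756


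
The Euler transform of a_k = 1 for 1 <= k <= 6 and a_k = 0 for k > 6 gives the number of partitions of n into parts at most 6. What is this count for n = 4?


Partitions of 4 into parts at most 6:
Using generating function (1-x)^(-1)(1-x^2)^(-1)...(1-x^6)^(-1),
the coefficient of x^4 = 5

5


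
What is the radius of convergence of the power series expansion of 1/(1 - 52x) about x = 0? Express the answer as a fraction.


Expanding 1/(1 - 52x) = sum_{k>=0} 52^k x^k, the series converges when |52x| < 1, i.e., |x| < 1/52.
So the radius of convergence is 1/52 = 1/52.

1/52


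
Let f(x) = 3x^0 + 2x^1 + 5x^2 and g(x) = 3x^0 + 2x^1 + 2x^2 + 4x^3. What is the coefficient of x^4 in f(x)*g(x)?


Cauchy product at x^4:
2*4 + 5*2
= 18

18


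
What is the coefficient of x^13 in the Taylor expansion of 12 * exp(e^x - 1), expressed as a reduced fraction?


exp(e^x - 1) = sum_{k>=0} Bell_k x^k / k!, where Bell_k is the k-th Bell number.
So the coefficient of x^13 is 12 * Bell_13 / 13!.
Computing: Bell_13 = 27644437 and 13! = 6227020800, giving
12 * 27644437/6227020800 = 27644437/518918400.

27644437/518918400


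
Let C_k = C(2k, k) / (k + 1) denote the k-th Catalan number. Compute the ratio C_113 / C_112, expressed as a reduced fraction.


Using C_k = (2k)! / (k! (k+1)!), the ratio C_{k+1}/C_k simplifies to
C_{k+1}/C_k = [(2k+2)! / ((k+1)! (k+2)!)] * [k! (k+1)! / (2k)!]
 = (2k+2)(2k+1) / ((k+1)(k+2)) = 2(2k+1) / (k+2).
For k = 112: 2(2*112 + 1) / (112 + 2) = 450/114 = 75/19.

75/19


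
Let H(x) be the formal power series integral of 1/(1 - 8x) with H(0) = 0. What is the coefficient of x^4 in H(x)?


1/(1 - 8x) = sum_{k>=0} 8^k x^k. Integrating termwise with H(0) = 0:
H(x) = sum_{k>=0} 8^k x^(k+1) / (k+1) = sum_{m>=1} 8^(m-1) x^m / m.
For m = 4: 8^3/4 = 512/4 = 128.

128


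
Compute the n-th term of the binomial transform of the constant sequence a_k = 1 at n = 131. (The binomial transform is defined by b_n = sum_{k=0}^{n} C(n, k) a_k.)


With a_k = 1 for all k, b_n = sum_{k=0}^{n} C(n, k) = 2^n by the binomial theorem.
For n = 131: 2^131 = 2722258935367507707706996859454145691648.

2722258935367507707706996859454145691648


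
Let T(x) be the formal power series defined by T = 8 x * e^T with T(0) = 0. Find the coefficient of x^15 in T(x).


Apply the Lagrange inversion formula: if T = 8 x * phi(T) with phi(t) = e^t, then
[x^n] T = 8^n * (1/n) [t^(n-1)] phi(t)^n = 8^n * (1/n) [t^(n-1)] e^(n t) = 8^n * (1/n) * n^(n-1) / (n-1)! = 8^n * n^(n-1) / n!.
When c = 1 this is the Cayley count of rooted labeled trees on n vertices, divided by n!.
For n = 15: 8^15 * 15^14 / 15! = 35184372088832 * 29192926025390625/1307674368000 = 5503765708800000000000/7007.

5503765708800000000000/7007


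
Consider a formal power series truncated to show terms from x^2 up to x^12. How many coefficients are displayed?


From x^2 to x^12 inclusive, the count is 12 - 2 + 1 = 11.

11


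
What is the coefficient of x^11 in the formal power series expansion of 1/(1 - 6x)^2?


The general identity 1/(1 - c x)^r = sum_{k>=0} c^k C(k + r - 1, r - 1) x^k follows by substituting y = c x into 1/(1 - y)^r = sum_{k>=0} C(k + r - 1, r - 1) y^k.
For c = 6, r = 2, k = 11:
6^11 * C(12, 1) = 362797056 * 12 = 4353564672.

4353564672


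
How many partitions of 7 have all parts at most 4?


Using the generating function (1-x)^(-1)(1-x^2)^(-1)...(1-x^4)^(-1),
the coefficient of x^7 counts these restricted partitions.
Result = 11

11


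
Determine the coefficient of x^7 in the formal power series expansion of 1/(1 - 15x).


The geometric series identity gives 1/(1 - c x) = sum_{k>=0} c^k x^k, so the coefficient of x^k is c^k.
Here c = 15 and k = 7.
Computing: 15^7 = 170859375

170859375


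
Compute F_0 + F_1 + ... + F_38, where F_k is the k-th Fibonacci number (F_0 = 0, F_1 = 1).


Use the identity sum_{k=0}^{N} F_k = F_{N+2} - 1 (which follows from F_{k+2} - F_{k+1} = F_k). Then
sum_{k=0}^{38} F_k = (F_{40} - 1) - (F_{1} - 1) = F_{40} - F_{1}.
Computing: F_{40} = 102334155, F_{1} = 1, so
Sum = 102334155 - 1 = 102334154.

102334154


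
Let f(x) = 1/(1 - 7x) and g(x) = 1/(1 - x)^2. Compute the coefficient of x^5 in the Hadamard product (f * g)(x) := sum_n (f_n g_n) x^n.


f has coefficients f_k = 7^k. For g = 1/(1 - x)^2 the coefficient is g_k = C(k + 1, 1) = k + 1. The Hadamard coefficient is (f * g)_k = 7^k * (k + 1).
For k = 5: 7^5 * 6 = 16807 * 6 = 100842.

100842


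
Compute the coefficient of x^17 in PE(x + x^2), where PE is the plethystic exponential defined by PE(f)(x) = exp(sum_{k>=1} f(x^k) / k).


With f(x) = x + x^2, the exponent is sum_{k>=1} (x^k + x^(2k)) / k = -ln(1 - x) - ln(1 - x^2). Exponentiating:
PE(x + x^2) = 1 / ((1 - x)(1 - x^2)).
This is the generating function for partitions of n into parts of size 1 or 2. The number of 2's can be any j in 0..8, and the rest are 1's, so
[x^17] = floor(17/2) + 1 = 9.

9


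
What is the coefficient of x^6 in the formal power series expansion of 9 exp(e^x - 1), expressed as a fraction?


exp(e^x - 1) is the exponential generating function for the Bell numbers Bell_k: exp(e^x - 1) = sum_{k>=0} Bell_k x^k / k!.
So the coefficient of x^6 in 9 exp(e^x - 1) is 9 Bell_6 / 6!.
Computing: Bell_6 = 203 and 6! = 720, giving
9 * 203/720 = 203/80.

203/80


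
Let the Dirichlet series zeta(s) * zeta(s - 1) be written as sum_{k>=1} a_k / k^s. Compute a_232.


Convolution gives a_k = sum_{d | k} d * 1 = sum_{d | k} d = sigma(k), the sum of positive divisors of k.
For k = 232, the divisors are 1, 2, 4, 8, 29, 58, 116, 232, so
sigma(232) = 1 + 2 + 4 + 8 + 29 + 58 + 116 + 232 = 450.

450


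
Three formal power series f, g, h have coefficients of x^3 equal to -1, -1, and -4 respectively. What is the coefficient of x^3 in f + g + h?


Series addition is componentwise:
-1 + -1 + -4
= -6

-6


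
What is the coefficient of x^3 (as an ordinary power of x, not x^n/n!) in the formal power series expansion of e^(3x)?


The exponential series is e^y = sum_{k>=0} y^k / k!. Substituting y = 3x gives
e^(3x) = sum_{k>=0} 3^k x^k / k!.
So the coefficient of x^n is a^n/n! with a = 3, n = 3:
3^3 / 3! = 27/6 = 9/2

9/2


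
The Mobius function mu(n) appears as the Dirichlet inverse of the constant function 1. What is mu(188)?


188 has a squared prime factor, so mu(188) = 0.
Factorization reveals a repeated prime.

0


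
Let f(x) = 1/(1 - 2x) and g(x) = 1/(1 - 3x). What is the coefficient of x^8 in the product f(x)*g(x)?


The coefficient of x^n in f*g is the Cauchy product: sum_{k=0}^{n} a^k * b^(n-k).
With a=2, b=3, n=8:
sum_{k=0}^{8} 2^k * 3^(8-k)
= 19171

19171


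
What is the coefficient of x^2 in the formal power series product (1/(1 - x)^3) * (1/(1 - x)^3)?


Combine the factors: (1/(1 - x)^3) * (1/(1 - x)^3) = 1/(1 - x)^6.
Then use 1/(1 - x)^r = sum_{k>=0} C(k + r - 1, r - 1) x^k with r = 6 and k = 2:
C(7, 5) = 21.

21


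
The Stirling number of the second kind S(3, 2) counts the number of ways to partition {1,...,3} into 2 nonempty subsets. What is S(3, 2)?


Using the explicit formula S(n,k) = (1/k!) sum_{j=0}^{k} (-1)^(k-j) C(k,j) j^n:
S(3, 2) = 3
Equivalently, S(n,k) is n! times the coefficient of x^n in the EGF (e^x - 1)^k / k!.

3


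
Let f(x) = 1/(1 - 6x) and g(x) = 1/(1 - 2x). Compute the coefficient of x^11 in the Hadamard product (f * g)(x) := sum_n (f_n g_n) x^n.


f has coefficients f_k = 6^k and g has coefficients g_k = 2^k, so the Hadamard product has coefficient (f*g)_k = 6^k * 2^k = 12^k.
For k = 11: 12^11 = 743008370688.

743008370688


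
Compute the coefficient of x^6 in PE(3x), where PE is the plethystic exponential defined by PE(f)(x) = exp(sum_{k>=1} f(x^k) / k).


With f(x) = 3x, the exponent is sum_{k>=1} 3 x^k / k = 3 * (-ln(1 - x)). Exponentiating:
PE(3x) = exp(-3 ln(1 - x)) = 1/(1 - x)^3.
By the negative binomial expansion, [x^n] 1/(1 - x)^3 = C(n + 2, 2).
For n = 6: C(8, 2) = 28.

28


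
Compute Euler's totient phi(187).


phi(n) counts integers in [1, n] coprime to n. Using the multiplicative formula phi(n) = n * prod_{p | n} (1 - 1/p):
187 = 11 * 17, so
phi(187) = 187 * (1 - 1/11) * (1 - 1/17) = 160.

160


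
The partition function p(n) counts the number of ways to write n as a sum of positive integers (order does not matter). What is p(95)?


Using the generating function prod_{k>=1} 1/(1-x^k), we compute p(95).
By dynamic programming over parts 1 through 95:
p(95) = 104651419

104651419


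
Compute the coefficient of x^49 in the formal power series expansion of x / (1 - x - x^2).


Let f(x) = sum_{k>=0} a_k x^k. Multiplying f(x) * (1 - x - x^2) = x and matching coefficients gives a_0 = 0, a_1 = 1, and a_k = a_{k-1} + a_{k-2} for k >= 2. These are the Fibonacci numbers F_k.
Iterating from F_0 = 0, F_1 = 1:
F_0=0, F_1=1, F_2=1, F_3=2, F_4=3, F_5=5, F_6=8, F_7=13, F_8=21, F_9=34, ...
F_49 = 7778742049.

7778742049


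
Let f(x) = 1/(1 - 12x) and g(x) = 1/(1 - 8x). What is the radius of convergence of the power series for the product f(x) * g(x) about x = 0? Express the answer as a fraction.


The radius of 1/(1 - 12x) is 1/12 (nearest singularity at x = 1/12), and the radius of 1/(1 - 8x) is 1/8.
The product f(x)*g(x) = 1/((1 - 12x)(1 - 8x)) has singularities at both 1/12 and 1/8, so its radius of convergence is the distance to the nearest one:
min(1/12, 1/8) = 1/12.

1/12


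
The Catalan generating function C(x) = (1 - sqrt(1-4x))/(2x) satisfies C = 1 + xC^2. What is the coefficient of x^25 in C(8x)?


Substituting x -> 8x scales the n-th coefficient by 8^n, so [x^25] C(8x) = 8^25 * C_25.
C_25 = C(2*25, 25)/(26) = 126410606437752/26 = 4861946401452.
So 8^25 * 4861946401452 = 37778931862957161709568 * 4861946401452 = 183679141821804874793065781957492736.

183679141821804874793065781957492736


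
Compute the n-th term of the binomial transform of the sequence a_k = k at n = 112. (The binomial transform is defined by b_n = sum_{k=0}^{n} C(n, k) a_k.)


With a_k = k, b_n = sum_{k=0}^{n} C(n, k) k. Using k * C(n, k) = n * C(n-1, k-1) gives b_n = n * sum_{k>=1} C(n-1, k-1) = n * 2^(n-1).
For n = 112: 112 * 2^111 = 112 * 2596148429267413814265248164610048 = 290768624077950347197707794436325376.

290768624077950347197707794436325376


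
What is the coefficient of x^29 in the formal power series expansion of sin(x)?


The Maclaurin series is sin(t) = sum_{k>=0} (-1)^k t^(2k+1) / (2k+1)!, so substituting t = x, only odd powers of x are nonzero, with coefficient of x^(2k+1) equal to (-1)^k / (2k+1)!.
Write 29 = 2*14 + 1, giving the coefficient (-1)^14 / 29! = 1/8841761993739701954543616000000 = 1/8841761993739701954543616000000.

1/8841761993739701954543616000000


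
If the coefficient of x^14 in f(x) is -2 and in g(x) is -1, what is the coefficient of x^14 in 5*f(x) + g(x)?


Scalar multiplication scales coefficients: 5 * -2 = -10.
Then add the g coefficient: -10 + -1
= -11

-11


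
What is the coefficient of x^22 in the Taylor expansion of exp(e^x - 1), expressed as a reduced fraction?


exp(e^x - 1) = sum_{k>=0} Bell_k x^k / k!, where Bell_k is the k-th Bell number.
So the coefficient of x^22 is Bell_22 / 22!.
Computing: Bell_22 = 4506715738447323 and 22! = 1124000727777607680000, giving
4506715738447323/1124000727777607680000 = 88366975263673/22039229956423680000.

88366975263673/22039229956423680000


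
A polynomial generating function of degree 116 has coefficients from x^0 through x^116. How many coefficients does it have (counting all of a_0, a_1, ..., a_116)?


A polynomial of degree 116 takes the form a_0 + a_1 x + ... + a_116 x^116.
The number of coefficients is 116 + 1 = 117.

117


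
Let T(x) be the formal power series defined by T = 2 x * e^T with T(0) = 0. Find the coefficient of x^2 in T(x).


Apply the Lagrange inversion formula: if T = 2 x * phi(T) with phi(t) = e^t, then
[x^n] T = 2^n * (1/n) [t^(n-1)] phi(t)^n = 2^n * (1/n) [t^(n-1)] e^(n t) = 2^n * (1/n) * n^(n-1) / (n-1)! = 2^n * n^(n-1) / n!.
When c = 1 this is the Cayley count of rooted labeled trees on n vertices, divided by n!.
For n = 2: 2^2 * 2^1 / 2! = 4 * 2/2 = 4.

4


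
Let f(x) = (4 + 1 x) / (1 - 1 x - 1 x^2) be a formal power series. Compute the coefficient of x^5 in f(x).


Write f(x) = sum_{k>=0} a_k x^k. Multiplying both sides by 1 - 1 x - 1 x^2 gives
(1 - 1 x - 1 x^2) sum_{k>=0} a_k x^k = 4 + 1 x.
Matching coefficients:
 x^0: a_0 = 4
 x^1: a_1 - 1 a_0 = 1  =>  a_1 = 1*4 + 1 = 5
 x^k (k >= 2): a_k = 1 a_{k-1} + 1 a_{k-2}.
Iterating: a_2 = 9, a_3 = 14, a_4 = 23, a_5 = 37.
So the coefficient of x^5 is 37.

37


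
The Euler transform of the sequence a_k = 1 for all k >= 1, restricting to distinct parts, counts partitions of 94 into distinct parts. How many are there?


Partitions of 94 into distinct parts can be computed via generating function.
Product (1+x)(1+x^2)(1+x^3)...
The coefficient of x^94 = 267968

267968


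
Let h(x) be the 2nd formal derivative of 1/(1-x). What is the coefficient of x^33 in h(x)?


Differentiating 2 times: d^2/dx^2 [1/(1-x)] = 2!/(1-x)^3.
The expansion 1/(1-x)^3 = sum_{k>=0} C(k+2, 2) x^k, so the coefficient of x^n in 2!/(1-x)^3 is 2! * C(n+2, 2).
For n = 33: 2 * C(35, 2) = 2 * 595 = 1190

1190


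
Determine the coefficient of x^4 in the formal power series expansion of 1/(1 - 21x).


The geometric series identity gives 1/(1 - c x) = sum_{k>=0} c^k x^k, so the coefficient of x^k is c^k.
Here c = 21 and k = 4.
Computing: 21^4 = 194481

194481


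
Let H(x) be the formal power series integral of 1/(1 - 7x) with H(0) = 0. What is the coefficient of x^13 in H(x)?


1/(1 - 7x) = sum_{k>=0} 7^k x^k. Integrating termwise with H(0) = 0:
H(x) = sum_{k>=0} 7^k x^(k+1) / (k+1) = sum_{m>=1} 7^(m-1) x^m / m.
For m = 13: 7^12/13 = 13841287201/13 = 13841287201/13.

13841287201/13


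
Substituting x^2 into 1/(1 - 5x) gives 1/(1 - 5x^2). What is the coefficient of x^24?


The coefficient of x^(2m) in 1/(1 - 5x^2) is 5^m.
With n = 24 = 2*12, the coefficient is 5^12 = 244140625.

244140625


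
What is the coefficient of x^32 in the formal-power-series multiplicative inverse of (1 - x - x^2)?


Let the inverse be f(x) = sum_{k>=0} a_k x^k. From f(x) * (1 - x - x^2) = 1 and matching coefficients:
 x^0: a_0 = 1.
 x^1: a_1 - a_0 = 0, so a_1 = 1.
 x^k (k >= 2): a_k - a_{k-1} - a_{k-2} = 0, i.e. a_k = a_{k-1} + a_{k-2}.
This is the Fibonacci-type recurrence shifted so that a_0 = a_1 = 1.
Iterating: a_0=1, a_1=1, a_2=2, a_3=3, a_4=5, a_5=8, a_6=13, a_7=21, a_8=34, a_9=55, ...
a_32 = 3524578.

3524578


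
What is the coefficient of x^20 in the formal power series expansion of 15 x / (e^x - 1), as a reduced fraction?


The exponential generating function for Bernoulli numbers is
x / (e^x - 1) = sum_{k>=0} B_k x^k / k!.
So the coefficient of x^20 in 15 x / (e^x - 1) is 15 B_20 / 20!.
Computing: B_20 = -174611/330, 20! = 2432902008176640000, giving
15 * -174611/330 / 2432902008176640000 = -174611/53523844179886080000.

-174611/53523844179886080000


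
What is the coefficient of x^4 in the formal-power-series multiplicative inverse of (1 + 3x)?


The inverse is 1/(1 + 3x). Apply the geometric identity 1/(1 - y) = sum_{k>=0} y^k with y = -3x:
1/(1 + 3x) = sum_{k>=0} (-3)^k x^k.
So the coefficient of x^4 is (-3)^4 = 81.

81


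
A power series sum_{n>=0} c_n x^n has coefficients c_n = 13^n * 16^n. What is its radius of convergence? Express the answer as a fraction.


By the root test (Cauchy-Hadamard), the radius is R = 1 / limsup_n |c_n|^(1/n).
Here |c_n|^(1/n) = (13^n * 16^n)^(1/n) = 13 * 16 = 208 for all n.
So R = 1/208 = 1/208.

1/208


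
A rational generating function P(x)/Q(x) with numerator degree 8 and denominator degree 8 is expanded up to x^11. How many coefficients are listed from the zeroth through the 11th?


Expanding up to x^11 gives the coefficients for x^0, x^1, ..., x^11.
That is 11 + 1 = 12 coefficients in total.

12


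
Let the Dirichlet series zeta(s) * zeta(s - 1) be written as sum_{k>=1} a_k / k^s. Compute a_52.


Convolution gives a_k = sum_{d | k} d * 1 = sum_{d | k} d = sigma(k), the sum of positive divisors of k.
For k = 52, the divisors are 1, 2, 4, 13, 26, 52, so
sigma(52) = 1 + 2 + 4 + 13 + 26 + 52 = 98.

98


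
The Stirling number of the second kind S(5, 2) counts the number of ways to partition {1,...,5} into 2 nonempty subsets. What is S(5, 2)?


Using the explicit formula S(n,k) = (1/k!) sum_{j=0}^{k} (-1)^(k-j) C(k,j) j^n:
S(5, 2) = 15
Equivalently, S(n,k) is n! times the coefficient of x^n in the EGF (e^x - 1)^k / k!.

15


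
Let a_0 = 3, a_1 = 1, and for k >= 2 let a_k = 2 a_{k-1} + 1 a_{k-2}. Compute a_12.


Iterating the recurrence forward:
a_0 = 3
a_1 = 1
a_2 = 2*1 + 1*3 = 5
a_3 = 2*5 + 1*1 = 11
a_4 = 2*11 + 1*5 = 27
a_5 = 2*27 + 1*11 = 65
a_6 = 2*65 + 1*27 = 157
a_7 = 2*157 + 1*65 = 379
a_8 = 2*379 + 1*157 = 915
a_9 = 2*915 + 1*379 = 2209
a_10 = 2*2209 + 1*915 = 5333
a_11 = 2*5333 + 1*2209 = 12875
a_12 = 2*12875 + 1*5333 = 31083
So a_12 = 31083.

31083


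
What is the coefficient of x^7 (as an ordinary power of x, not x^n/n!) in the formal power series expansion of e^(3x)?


The exponential series is e^y = sum_{k>=0} y^k / k!. Substituting y = 3x gives
e^(3x) = sum_{k>=0} 3^k x^k / k!.
So the coefficient of x^n is a^n/n! with a = 3, n = 7:
3^7 / 7! = 2187/5040 = 243/560

243/560


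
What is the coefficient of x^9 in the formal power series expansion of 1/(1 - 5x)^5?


The general identity 1/(1 - c x)^r = sum_{k>=0} c^k C(k + r - 1, r - 1) x^k follows by substituting y = c x into 1/(1 - y)^r = sum_{k>=0} C(k + r - 1, r - 1) y^k.
For c = 5, r = 5, k = 9:
5^9 * C(13, 4) = 1953125 * 715 = 1396484375.

1396484375


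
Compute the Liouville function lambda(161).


The Liouville function is lambda(k) = (-1)^Omega(k), where Omega(k) counts the prime factors of k with multiplicity.
Factoring: 161 = 7 * 23, so Omega(161) = 2.
lambda(161) = (-1)^2 = 1.

1


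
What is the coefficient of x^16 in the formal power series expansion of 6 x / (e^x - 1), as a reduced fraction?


The exponential generating function for Bernoulli numbers is
x / (e^x - 1) = sum_{k>=0} B_k x^k / k!.
So the coefficient of x^16 in 6 x / (e^x - 1) is 6 B_16 / 16!.
Computing: B_16 = -3617/510, 16! = 20922789888000, giving
6 * -3617/510 / 20922789888000 = -3617/1778437140480000.

-3617/1778437140480000


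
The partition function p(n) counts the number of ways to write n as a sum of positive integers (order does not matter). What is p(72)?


Using the generating function prod_{k>=1} 1/(1-x^k), we compute p(72).
By dynamic programming over parts 1 through 72:
p(72) = 5392783

5392783


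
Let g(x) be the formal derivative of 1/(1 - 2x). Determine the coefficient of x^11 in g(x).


Differentiate termwise: d/dx sum_{k>=0} 2^k x^k = sum_{k>=1} k 2^k x^(k-1) = sum_{j>=0} (j+1) 2^(j+1) x^j.
Equivalently, d/dx [1/(1 - 2x)] = 2/(1 - 2x)^2.
For j = 11: 12 * 2^12 = 12 * 4096 = 49152.

49152


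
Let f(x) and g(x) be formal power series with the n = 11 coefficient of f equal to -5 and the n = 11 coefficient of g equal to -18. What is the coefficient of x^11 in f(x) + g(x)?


Addition of formal power series is termwise.
The coefficient of x^11 in f + g = -5 + -18
= -23

-23


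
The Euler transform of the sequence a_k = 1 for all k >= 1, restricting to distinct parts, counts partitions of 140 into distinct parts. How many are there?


Partitions of 140 into distinct parts can be computed via generating function.
Product (1+x)(1+x^2)(1+x^3)...
The coefficient of x^140 = 9617150

9617150


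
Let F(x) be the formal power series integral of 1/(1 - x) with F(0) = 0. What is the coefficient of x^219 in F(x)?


1/(1 - x) = sum_{k>=0} x^k. Integrating termwise and using F(0) = 0 gives
F(x) = sum_{k>=0} x^(k+1) / (k+1) = sum_{m>=1} x^m / m = -ln(1 - x).
So the coefficient of x^219 is 1/219 = 1/219.

1/219


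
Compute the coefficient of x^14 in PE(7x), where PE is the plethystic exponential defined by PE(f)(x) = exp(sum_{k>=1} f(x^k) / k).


With f(x) = 7x, the exponent is sum_{k>=1} 7 x^k / k = 7 * (-ln(1 - x)). Exponentiating:
PE(7x) = exp(-7 ln(1 - x)) = 1/(1 - x)^7.
By the negative binomial expansion, [x^n] 1/(1 - x)^7 = C(n + 6, 6).
For n = 14: C(20, 6) = 38760.

38760


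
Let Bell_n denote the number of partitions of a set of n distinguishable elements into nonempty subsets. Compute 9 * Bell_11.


Bell_11 can be computed from the Bell triangle or from Dobinski's identity Bell_n = (1/e) * sum_{k>=0} k^n / k!.
Computing Bell_11 = 678570.
Then 9 * 678570 = 6107130.

6107130


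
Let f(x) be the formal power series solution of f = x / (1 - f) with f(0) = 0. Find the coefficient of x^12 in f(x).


Apply Lagrange inversion: f = x * phi(f) with phi(t) = 1/(1 - t), so
[x^n] f = (1/n) [t^(n-1)] phi(t)^n = (1/n) [t^(n-1)] (1 - t)^(-n) = (1/n) C(2n - 2, n - 1) = C_{n-1}.
For n = 12: C_11 = C(22, 11) / 12 = 705432/12 = 58786 = 58786.

58786


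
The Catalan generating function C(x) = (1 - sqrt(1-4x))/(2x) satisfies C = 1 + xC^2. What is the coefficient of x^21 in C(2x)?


Substituting x -> 2x scales the n-th coefficient by 2^n, so [x^21] C(2x) = 2^21 * C_21.
C_21 = C(2*21, 21)/(22) = 538257874440/22 = 24466267020.
So 2^21 * 24466267020 = 2097152 * 24466267020 = 51309480813527040.

51309480813527040


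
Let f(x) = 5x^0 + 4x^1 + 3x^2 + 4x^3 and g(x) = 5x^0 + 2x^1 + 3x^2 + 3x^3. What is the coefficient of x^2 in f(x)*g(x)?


Cauchy product at x^2:
5*3 + 4*2 + 3*5
= 38

38


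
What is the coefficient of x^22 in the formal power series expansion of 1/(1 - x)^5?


The negative binomial / multiset identity is
1/(1 - x)^r = sum_{k>=0} C(k + r - 1, r - 1) x^k.
Here r = 5 and k = 22, so the coefficient is
C(22 + 4, 4) = C(26, 4)
= 14950

14950


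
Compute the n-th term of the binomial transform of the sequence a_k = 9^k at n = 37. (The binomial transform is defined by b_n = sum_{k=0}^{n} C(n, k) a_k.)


With a_k = 9^k, b_n = sum_{k=0}^{n} C(n, k) 9^k = (1 + 9)^n by the binomial theorem.
For n = 37: (1 + 9)^37 = 10^37 = 10000000000000000000000000000000000000.

10000000000000000000000000000000000000


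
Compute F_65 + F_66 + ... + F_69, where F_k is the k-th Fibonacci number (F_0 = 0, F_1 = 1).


Use the identity sum_{k=0}^{N} F_k = F_{N+2} - 1 (which follows from F_{k+2} - F_{k+1} = F_k). Then
sum_{k=65}^{69} F_k = (F_{71} - 1) - (F_{66} - 1) = F_{71} - F_{66}.
Computing: F_{71} = 308061521170129, F_{66} = 27777890035288, so
Sum = 308061521170129 - 27777890035288 = 280283631134841.

280283631134841


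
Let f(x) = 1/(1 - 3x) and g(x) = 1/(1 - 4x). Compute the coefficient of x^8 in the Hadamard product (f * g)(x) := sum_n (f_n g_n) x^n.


f has coefficients f_k = 3^k and g has coefficients g_k = 4^k, so the Hadamard product has coefficient (f*g)_k = 3^k * 4^k = 12^k.
For k = 8: 12^8 = 429981696.

429981696


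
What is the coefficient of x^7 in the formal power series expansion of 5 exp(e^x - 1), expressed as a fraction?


exp(e^x - 1) is the exponential generating function for the Bell numbers Bell_k: exp(e^x - 1) = sum_{k>=0} Bell_k x^k / k!.
So the coefficient of x^7 in 5 exp(e^x - 1) is 5 Bell_7 / 7!.
Computing: Bell_7 = 877 and 7! = 5040, giving
5 * 877/5040 = 877/1008.

877/1008


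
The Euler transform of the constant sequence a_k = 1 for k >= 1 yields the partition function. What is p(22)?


The Euler transform converts the sequence a_k = 1 into the number of integer partitions.
Using the recurrence or dynamic programming:
p(22) = 1002

1002


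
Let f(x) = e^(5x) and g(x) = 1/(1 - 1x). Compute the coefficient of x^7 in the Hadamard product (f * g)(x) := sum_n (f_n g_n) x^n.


Expanding: f_k = 5^k/k! (from e^(5x)) and g_k = 1^k (from 1/(1 - 1x)). So the Hadamard coefficient (f * g)_k = 5^k 1^k / k! = (5)^k / k!.
For k = 7: 5^7/7! = 78125/5040 = 15625/1008.

15625/1008


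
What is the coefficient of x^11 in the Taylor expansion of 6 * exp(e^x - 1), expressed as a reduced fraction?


exp(e^x - 1) = sum_{k>=0} Bell_k x^k / k!, where Bell_k is the k-th Bell number.
So the coefficient of x^11 is 6 * Bell_11 / 11!.
Computing: Bell_11 = 678570 and 11! = 39916800, giving
6 * 678570/39916800 = 22619/221760.

22619/221760


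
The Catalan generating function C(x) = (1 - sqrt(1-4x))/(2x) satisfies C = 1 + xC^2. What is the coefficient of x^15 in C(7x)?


Substituting x -> 7x scales the n-th coefficient by 7^n, so [x^15] C(7x) = 7^15 * C_15.
C_15 = C(2*15, 15)/(16) = 155117520/16 = 9694845.
So 7^15 * 9694845 = 4747561509943 * 9694845 = 46026872966863343835.

46026872966863343835


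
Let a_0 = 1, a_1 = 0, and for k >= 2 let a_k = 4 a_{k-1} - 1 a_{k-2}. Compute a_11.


Iterating the recurrence forward:
a_0 = 1
a_1 = 0
a_2 = 4*0 - 1*1 = -1
a_3 = 4*-1 - 1*0 = -4
a_4 = 4*-4 - 1*-1 = -15
a_5 = 4*-15 - 1*-4 = -56
a_6 = 4*-56 - 1*-15 = -209
a_7 = 4*-209 - 1*-56 = -780
a_8 = 4*-780 - 1*-209 = -2911
a_9 = 4*-2911 - 1*-780 = -10864
a_10 = 4*-10864 - 1*-2911 = -40545
a_11 = 4*-40545 - 1*-10864 = -151316
So a_11 = -151316.

-151316


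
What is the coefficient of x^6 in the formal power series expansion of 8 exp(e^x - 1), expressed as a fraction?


exp(e^x - 1) is the exponential generating function for the Bell numbers Bell_k: exp(e^x - 1) = sum_{k>=0} Bell_k x^k / k!.
So the coefficient of x^6 in 8 exp(e^x - 1) is 8 Bell_6 / 6!.
Computing: Bell_6 = 203 and 6! = 720, giving
8 * 203/720 = 203/90.

203/90


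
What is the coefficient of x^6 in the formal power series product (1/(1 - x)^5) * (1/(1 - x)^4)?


Combine the factors: (1/(1 - x)^5) * (1/(1 - x)^4) = 1/(1 - x)^9.
Then use 1/(1 - x)^r = sum_{k>=0} C(k + r - 1, r - 1) x^k with r = 9 and k = 6:
C(14, 8) = 3003.

3003


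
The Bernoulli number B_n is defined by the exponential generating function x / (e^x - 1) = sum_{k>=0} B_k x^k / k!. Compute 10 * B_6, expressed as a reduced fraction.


Bernoulli numbers can also be computed recursively via B_0 = 1 and sum_{j=0}^{m} C(m+1, j) B_j = 0 for m >= 1. Odd-index Bernoulli numbers vanish for k >= 3.
Computing B_6 = 1/42, so 10 * B_6 = 10 * 1/42 = 5/21.

5/21


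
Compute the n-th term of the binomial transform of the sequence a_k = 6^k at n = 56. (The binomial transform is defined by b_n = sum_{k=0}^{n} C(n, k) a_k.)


With a_k = 6^k, b_n = sum_{k=0}^{n} C(n, k) 6^k = (1 + 6)^n by the binomial theorem.
For n = 56: (1 + 6)^56 = 7^56 = 211587613802425391637729361787678676290060193601.

211587613802425391637729361787678676290060193601


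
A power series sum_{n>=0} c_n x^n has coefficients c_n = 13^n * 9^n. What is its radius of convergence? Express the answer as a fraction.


By the root test (Cauchy-Hadamard), the radius is R = 1 / limsup_n |c_n|^(1/n).
Here |c_n|^(1/n) = (13^n * 9^n)^(1/n) = 13 * 9 = 117 for all n.
So R = 1/117 = 1/117.

1/117


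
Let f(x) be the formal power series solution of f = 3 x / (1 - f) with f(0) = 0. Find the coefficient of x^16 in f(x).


Apply Lagrange inversion: f = 3 x * phi(f) with phi(t) = 1/(1 - t), so
[x^n] f = 3^n * (1/n) [t^(n-1)] phi(t)^n = 3^n * (1/n) [t^(n-1)] (1 - t)^(-n) = 3^n * (1/n) C(2n - 2, n - 1) = 3^n * C_{n-1}.
For n = 16: C_15 = C(30, 15) / 16 = 155117520/16 = 9694845.
With the 3^16 = 43046721 factor, the coefficient is 43046721 * 9694845 = 417331287853245.

417331287853245


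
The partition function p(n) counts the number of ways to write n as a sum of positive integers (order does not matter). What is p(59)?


Using the generating function prod_{k>=1} 1/(1-x^k), we compute p(59).
By dynamic programming over parts 1 through 59:
p(59) = 831820

831820


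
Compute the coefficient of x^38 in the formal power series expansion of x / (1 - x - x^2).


Let f(x) = sum_{k>=0} a_k x^k. Multiplying f(x) * (1 - x - x^2) = x and matching coefficients gives a_0 = 0, a_1 = 1, and a_k = a_{k-1} + a_{k-2} for k >= 2. These are the Fibonacci numbers F_k.
Iterating from F_0 = 0, F_1 = 1:
F_0=0, F_1=1, F_2=1, F_3=2, F_4=3, F_5=5, F_6=8, F_7=13, F_8=21, F_9=34, ...
F_38 = 39088169.

39088169


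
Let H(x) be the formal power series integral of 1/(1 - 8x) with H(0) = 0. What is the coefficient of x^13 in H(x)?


1/(1 - 8x) = sum_{k>=0} 8^k x^k. Integrating termwise with H(0) = 0:
H(x) = sum_{k>=0} 8^k x^(k+1) / (k+1) = sum_{m>=1} 8^(m-1) x^m / m.
For m = 13: 8^12/13 = 68719476736/13 = 68719476736/13.

68719476736/13


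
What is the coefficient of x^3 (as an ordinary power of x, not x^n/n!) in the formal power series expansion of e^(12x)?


The exponential series is e^y = sum_{k>=0} y^k / k!. Substituting y = 12x gives
e^(12x) = sum_{k>=0} 12^k x^k / k!.
So the coefficient of x^n is a^n/n! with a = 12, n = 3:
12^3 / 3! = 1728/6 = 288

288
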